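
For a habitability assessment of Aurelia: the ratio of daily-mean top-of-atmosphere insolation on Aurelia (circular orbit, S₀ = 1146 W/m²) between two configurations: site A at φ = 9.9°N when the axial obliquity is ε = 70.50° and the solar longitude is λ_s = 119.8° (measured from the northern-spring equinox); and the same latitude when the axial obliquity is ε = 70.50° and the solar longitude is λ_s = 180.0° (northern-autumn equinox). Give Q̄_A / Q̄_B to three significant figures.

Q̄_A / Q̄_B ≈ 0.817

— Configuration A (φ=+9.9°):
Solar declination: sin δ = sin ε · sin λ_s = sin 70.50° × sin 119.8° = 0.81799, so δ = +54.884°.
cos H₀ = −tan(+9.9°) tan(+54.884°) = -0.2482, H₀ = 1.8216 rad.
Bracket: H₀ sin φ sin δ + cos φ cos δ sin H₀ = 1.8216×0.17193×0.81799 + 0.98511×0.57523×0.96871 = 0.256184 + 0.548934 = 0.805118.
Q̄ = (S₀/π) × [bracket] = (1146/π) × 0.805118 = 293.69 W/m².
— Configuration B (φ=+9.9°):
Solar declination: sin δ = sin ε · sin λ_s = sin 70.50° × sin 180.0° = 0.00000, so δ = +0.000°.
cos H₀ = −tan(+9.9°) tan(+0.000°) = -0.0000, H₀ = 1.5708 rad.
Bracket: H₀ sin φ sin δ + cos φ cos δ sin H₀ = 1.5708×0.17193×0.00000 + 0.98511×1.00000×1.00000 = 0.000000 + 0.985110 = 0.985110.
Q̄ = (S₀/π) × [bracket] = (1146/π) × 0.985110 = 359.35 W/m².
Ratio Q̄_A / Q̄_B = 293.69 / 359.35 = 0.8173.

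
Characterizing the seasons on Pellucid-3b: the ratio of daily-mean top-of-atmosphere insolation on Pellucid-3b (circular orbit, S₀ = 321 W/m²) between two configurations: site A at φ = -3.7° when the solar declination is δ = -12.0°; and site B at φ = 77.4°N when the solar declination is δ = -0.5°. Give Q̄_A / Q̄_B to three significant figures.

— Configuration A (φ=-3.7°):
cos H₀ = −tan(-3.7°) tan(-12.000°) = -0.0137, H₀ = 1.5845 rad.
Bracket: H₀ sin φ sin δ + cos φ cos δ sin H₀ = 1.5845×-0.06453×-0.20791 + 0.99792×0.97815×0.99991 = 0.021258 + 0.976028 = 0.997286.
Q̄ = (S₀/π) × [bracket] = (321/π) × 0.997286 = 101.90 W/m².
— Configuration B (φ=+77.4°):
cos H₀ = −tan(+77.4°) tan(-0.500°) = 0.0390, H₀ = 1.5317 rad.
Bracket: H₀ sin φ sin δ + cos φ cos δ sin H₀ = 1.5317×0.97592×-0.00873 + 0.21814×0.99996×0.99924 = -0.013050 + 0.217965 = 0.204915.
Q̄ = (S₀/π) × [bracket] = (321/π) × 0.204915 = 20.938 W/m².
Ratio Q̄_A / Q̄_B = 101.90 / 20.938 = 4.867.

Q̄_A / Q̄_B ≈ 4.87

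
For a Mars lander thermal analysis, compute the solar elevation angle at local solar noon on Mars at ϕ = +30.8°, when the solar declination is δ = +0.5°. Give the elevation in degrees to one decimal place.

59.7°

At local noon the hour angle is zero, so the zenith angle equals |ϕ − δ| = |+30.8° − (+0.500°)| = 30.300°.
Elevation = 90° − 30.300° = 59.7°.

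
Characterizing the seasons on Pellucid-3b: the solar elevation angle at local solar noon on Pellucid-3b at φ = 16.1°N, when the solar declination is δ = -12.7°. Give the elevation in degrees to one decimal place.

61.2°

At local noon the hour angle is zero, so the zenith angle equals |φ − δ| = |+16.1° − (-12.700°)| = 28.800°.
Elevation = 90° − 28.800° = 61.2°.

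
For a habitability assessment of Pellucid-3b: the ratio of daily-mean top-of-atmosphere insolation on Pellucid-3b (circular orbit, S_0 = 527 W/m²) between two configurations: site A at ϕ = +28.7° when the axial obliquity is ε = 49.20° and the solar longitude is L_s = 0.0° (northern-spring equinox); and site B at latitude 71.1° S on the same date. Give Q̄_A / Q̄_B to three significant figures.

Q̄_A / Q̄_B ≈ 2.71

— Configuration A (ϕ=+28.7°):
Solar declination: sin δ = sin ε · sin L_s = sin 49.20° × sin 0.0° = 0.00000, so δ = +0.000°.
cos h₀ = −tan(+28.7°) tan(+0.000°) = -0.0000, h₀ = 1.5708 rad.
Bracket: h₀ sin ϕ sin δ + cos ϕ cos δ sin h₀ = 1.5708×0.48022×0.00000 + 0.87715×1.00000×1.00000 = 0.000000 + 0.877150 = 0.877150.
Q̄ = (S_0/π) × [bracket] = (527/π) × 0.877150 = 147.14 W/m².
— Configuration B (ϕ=-71.1°):
cos h₀ = −tan(-71.1°) tan(+0.000°) = 0.0000, h₀ = 1.5708 rad.
Bracket: h₀ sin ϕ sin δ + cos ϕ cos δ sin h₀ = 1.5708×-0.94609×0.00000 + 0.32392×1.00000×1.00000 = -0.000000 + 0.323920 = 0.323920.
Q̄ = (S_0/π) × [bracket] = (527/π) × 0.323920 = 54.337 W/m².
Ratio Q̄_A / Q̄_B = 147.14 / 54.337 = 2.708.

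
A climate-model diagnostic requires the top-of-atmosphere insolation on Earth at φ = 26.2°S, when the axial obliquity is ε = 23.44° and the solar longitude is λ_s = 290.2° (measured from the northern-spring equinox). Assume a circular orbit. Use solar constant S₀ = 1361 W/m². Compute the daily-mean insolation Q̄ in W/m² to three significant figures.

Q̄ ≈ 480 W/m²

Solar declination: sin δ = sin ε · sin λ_s = sin 23.44° × sin 290.2° = -0.37332, so δ = -21.921°.
cos H₀ = −tan(-26.2°) tan(-21.921°) = -0.1980, H₀ = 1.7701 rad.
Bracket: H₀ sin φ sin δ + cos φ cos δ sin H₀ = 1.7701×-0.44151×-0.37332 + 0.89726×0.92770×0.98020 = 0.291756 + 0.815907 = 1.107663.
Q̄ = (S₀/π) × [bracket] = (1361/π) × 1.107663 = 479.9 W/m².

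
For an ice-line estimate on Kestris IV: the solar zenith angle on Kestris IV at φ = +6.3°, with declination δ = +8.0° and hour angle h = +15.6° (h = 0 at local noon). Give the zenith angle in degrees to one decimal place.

θ_z = 15.6°

cos θ_z = sin φ sin δ + cos φ cos δ cos h = 0.015272 + 0.948029 = 0.963301.
θ_z = arccos(0.963301) = 15.6°.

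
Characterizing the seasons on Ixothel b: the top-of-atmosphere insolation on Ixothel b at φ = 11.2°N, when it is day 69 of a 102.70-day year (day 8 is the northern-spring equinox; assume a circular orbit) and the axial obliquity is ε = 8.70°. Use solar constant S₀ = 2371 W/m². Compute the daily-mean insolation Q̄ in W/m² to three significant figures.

Solar longitude: λ_s = 360° × (69 − 8)/102.70 = 213.827°.
sin δ = sin 8.70° × sin 213.827° = -0.08420, so δ = -4.830°.
cos H₀ = −tan(+11.2°) tan(-4.830°) = 0.0167, H₀ = 1.5541 rad.
Bracket: H₀ sin φ sin δ + cos φ cos δ sin H₀ = 1.5541×0.19423×-0.08420 + 0.98096×0.99645×0.99986 = -0.025416 + 0.977341 = 0.951925.
Q̄ = (S₀/π) × [bracket] = (2371/π) × 0.951925 = 718.4 W/m².

Q̄ ≈ 718 W/m²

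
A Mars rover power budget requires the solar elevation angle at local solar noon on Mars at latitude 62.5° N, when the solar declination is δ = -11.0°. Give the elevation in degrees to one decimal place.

16.5°

At local noon the hour angle is zero, so the zenith angle equals |φ − δ| = |+62.5° − (-11.000°)| = 73.500°.
Elevation = 90° − 73.500° = 16.5°.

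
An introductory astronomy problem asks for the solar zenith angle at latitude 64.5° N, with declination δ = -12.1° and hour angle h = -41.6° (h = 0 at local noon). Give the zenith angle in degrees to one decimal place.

θ_z = 82.8°

cos θ_z = sin ϕ sin δ + cos ϕ cos δ cos h = -0.189199 + 0.314783 = 0.125584.
θ_z = arccos(0.125584) = 82.8°.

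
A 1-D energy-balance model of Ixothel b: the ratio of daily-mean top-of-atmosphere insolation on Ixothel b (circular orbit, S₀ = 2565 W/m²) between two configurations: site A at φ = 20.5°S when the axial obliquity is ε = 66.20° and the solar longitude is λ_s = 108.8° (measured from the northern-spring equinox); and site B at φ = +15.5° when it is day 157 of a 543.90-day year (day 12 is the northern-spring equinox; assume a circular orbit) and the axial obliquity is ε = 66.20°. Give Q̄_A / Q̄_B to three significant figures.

Q̄_A / Q̄_B ≈ 0.109

— Configuration A (φ=-20.5°):
Solar declination: sin δ = sin ε · sin λ_s = sin 66.20° × sin 108.8° = 0.86615, so δ = +60.014°.
cos H₀ = −tan(-20.5°) tan(+60.014°) = 0.6479, H₀ = 0.8659 rad.
Bracket: H₀ sin φ sin δ + cos φ cos δ sin H₀ = 0.8659×-0.35021×0.86615 + 0.93667×0.49979×0.76168 = -0.262657 + 0.356572 = 0.093915.
Q̄ = (S₀/π) × [bracket] = (2565/π) × 0.093915 = 76.678 W/m².
— Configuration B (φ=+15.5°):
Solar longitude: λ_s = 360° × (157 − 12)/543.90 = 95.974°.
sin δ = sin 66.20° × sin 95.974° = 0.90999, so δ = +65.504°.
cos H₀ = −tan(+15.5°) tan(+65.504°) = -0.6087, H₀ = 2.2252 rad.
Bracket: H₀ sin φ sin δ + cos φ cos δ sin H₀ = 2.2252×0.26724×0.90999 + 0.96363×0.41463×0.79344 = 0.541137 + 0.317019 = 0.858156.
Q̄ = (S₀/π) × [bracket] = (2565/π) × 0.858156 = 700.65 W/m².
Ratio Q̄_A / Q̄_B = 76.678 / 700.65 = 0.1094.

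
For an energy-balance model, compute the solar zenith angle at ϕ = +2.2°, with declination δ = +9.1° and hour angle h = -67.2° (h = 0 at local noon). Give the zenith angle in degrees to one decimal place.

θ_z = 67.1°

cos θ_z = sin ϕ sin δ + cos ϕ cos δ cos h = 0.006071 + 0.382356 = 0.388427.
θ_z = arccos(0.388427) = 67.1°.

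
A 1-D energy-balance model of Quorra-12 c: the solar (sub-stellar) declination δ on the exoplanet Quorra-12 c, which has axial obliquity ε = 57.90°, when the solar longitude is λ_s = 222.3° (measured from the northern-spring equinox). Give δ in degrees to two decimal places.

δ = -34.76°

sin δ = sin ε · sin λ_s = sin 57.90° × sin 222.3° = -0.570124.
δ = arcsin(-0.570124) = -34.76°.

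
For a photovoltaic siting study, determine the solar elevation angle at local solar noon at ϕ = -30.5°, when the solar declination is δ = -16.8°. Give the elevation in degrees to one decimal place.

At local noon the hour angle is zero, so the zenith angle equals |ϕ − δ| = |-30.5° − (-16.800°)| = 13.700°.
Elevation = 90° − 13.700° = 76.3°.

76.3°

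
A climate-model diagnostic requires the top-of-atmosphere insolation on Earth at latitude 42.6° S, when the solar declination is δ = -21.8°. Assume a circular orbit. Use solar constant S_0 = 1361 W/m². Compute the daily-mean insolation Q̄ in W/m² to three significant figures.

Q̄ ≈ 487 W/m²

cos h₀ = −tan(-42.6°) tan(-21.800°) = -0.3678, h₀ = 1.9474 rad.
Bracket: h₀ sin ϕ sin δ + cos ϕ cos δ sin h₀ = 1.9474×-0.67688×-0.37137 + 0.73610×0.92849×0.92991 = 0.489524 + 0.635558 = 1.125082.
Q̄ = (S_0/π) × [bracket] = (1361/π) × 1.125082 = 487.4 W/m².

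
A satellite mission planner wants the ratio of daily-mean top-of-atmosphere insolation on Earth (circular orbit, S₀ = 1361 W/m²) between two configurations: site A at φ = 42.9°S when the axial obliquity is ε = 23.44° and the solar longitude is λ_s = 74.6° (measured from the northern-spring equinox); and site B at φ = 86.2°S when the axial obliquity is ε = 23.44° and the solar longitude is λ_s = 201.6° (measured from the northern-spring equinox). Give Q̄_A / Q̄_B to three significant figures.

— Configuration A (φ=-42.9°):
Solar declination: sin δ = sin ε · sin λ_s = sin 23.44° × sin 74.6° = 0.38351, so δ = +22.551°.
cos H₀ = −tan(-42.9°) tan(+22.551°) = 0.3859, H₀ = 1.1746 rad.
Bracket: H₀ sin φ sin δ + cos φ cos δ sin H₀ = 1.1746×-0.68072×0.38351 + 0.73254×0.92354×0.92255 = -0.306645 + 0.624133 = 0.317488.
Q̄ = (S₀/π) × [bracket] = (1361/π) × 0.317488 = 137.54 W/m².
— Configuration B (φ=-86.2°):
Solar declination: sin δ = sin ε · sin λ_s = sin 23.44° × sin 201.6° = -0.14644, so δ = -8.420°.
cos H₀ = −tan(-86.2°) tan(-8.420°) = -2.2287 ≤ −1 ⇒ polar day, H₀ = π.
Bracket: H₀ sin φ sin δ + cos φ cos δ sin H₀ = 3.1416×-0.99780×-0.14644 + 0.06627×0.98922×0.00000 = 0.459044 + 0.000000 = 0.459044.
Q̄ = (S₀/π) × [bracket] = (1361/π) × 0.459044 = 198.87 W/m².
Ratio Q̄_A / Q̄_B = 137.54 / 198.87 = 0.6916.

Q̄_A / Q̄_B ≈ 0.692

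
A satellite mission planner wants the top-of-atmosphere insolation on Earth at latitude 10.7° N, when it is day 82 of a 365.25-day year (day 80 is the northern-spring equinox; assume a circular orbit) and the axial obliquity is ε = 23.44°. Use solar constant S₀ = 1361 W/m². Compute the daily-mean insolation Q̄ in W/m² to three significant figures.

Solar longitude: λ_s = 360° × (82 − 80)/365.25 = 1.971°.
sin δ = sin 23.44° × sin 1.971° = 0.01368, so δ = +0.784°.
cos H₀ = −tan(+10.7°) tan(+0.784°) = -0.0026, H₀ = 1.5734 rad.
Bracket: H₀ sin φ sin δ + cos φ cos δ sin H₀ = 1.5734×0.18567×0.01368 + 0.98261×0.99991×1.00000 = 0.003996 + 0.982522 = 0.986518.
Q̄ = (S₀/π) × [bracket] = (1361/π) × 0.986518 = 427.4 W/m².

Q̄ ≈ 427 W/m²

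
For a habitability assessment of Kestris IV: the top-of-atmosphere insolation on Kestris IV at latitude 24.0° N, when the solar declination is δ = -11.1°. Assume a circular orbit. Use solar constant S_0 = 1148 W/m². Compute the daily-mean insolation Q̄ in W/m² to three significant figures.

cos h₀ = −tan(+24.0°) tan(-11.100°) = 0.0874, h₀ = 1.4833 rad.
Bracket: h₀ sin ϕ sin δ + cos ϕ cos δ sin h₀ = 1.4833×0.40674×-0.19252 + 0.91355×0.98129×0.99618 = -0.116151 + 0.893033 = 0.776882.
Q̄ = (S_0/π) × [bracket] = (1148/π) × 0.776882 = 283.9 W/m².

Q̄ ≈ 284 W/m²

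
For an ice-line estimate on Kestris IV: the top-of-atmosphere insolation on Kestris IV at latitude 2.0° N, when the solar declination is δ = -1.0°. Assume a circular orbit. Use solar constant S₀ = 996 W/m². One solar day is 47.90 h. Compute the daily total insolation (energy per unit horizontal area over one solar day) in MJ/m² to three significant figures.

cos H₀ = −tan(+2.0°) tan(-1.000°) = 0.0006, H₀ = 1.5702 rad.
Bracket: H₀ sin φ sin δ + cos φ cos δ sin H₀ = 1.5702×0.03490×-0.01745 + 0.99939×0.99985×1.00000 = -0.000956 + 0.999240 = 0.998284.
Q̄ = (S₀/π) × [bracket] = (996/π) × 0.998284 = 316.49 W/m².
Daily total = Q̄ × 47.90 h × 3600 s/h = 316.49 × 47.90 × 3600 / 10⁶ = 54.58 MJ/m².

54.6 MJ/m²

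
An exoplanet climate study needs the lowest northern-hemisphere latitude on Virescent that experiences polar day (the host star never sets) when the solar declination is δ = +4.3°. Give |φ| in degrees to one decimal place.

|φ| = 85.7°

Polar day requires cos H₀ = −tan φ tan δ ≤ −1, i.e. tan φ tan δ ≥ 1.
The boundary is |tan φ| · |tan δ| = 1, so |φ| = 90° − |δ| = 90° − 4.3° = 85.7° in the northern hemisphere.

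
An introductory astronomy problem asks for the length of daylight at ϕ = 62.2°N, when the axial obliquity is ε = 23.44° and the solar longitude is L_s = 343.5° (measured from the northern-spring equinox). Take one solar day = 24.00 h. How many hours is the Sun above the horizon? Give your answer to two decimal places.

10.34 h

Solar declination: sin δ = sin ε · sin L_s = sin 23.44° × sin 343.5° = -0.11298, so δ = -6.487°.
cos h₀ = −tan ϕ · tan δ = −tan(+62.2°) × tan(-6.487°) = 0.2157, so h₀ = 1.3534 rad = 77.55°.
Daylight = 2h₀/(2π) × 24.00 h = (1.3534/π) × 24.00 = 10.34 h.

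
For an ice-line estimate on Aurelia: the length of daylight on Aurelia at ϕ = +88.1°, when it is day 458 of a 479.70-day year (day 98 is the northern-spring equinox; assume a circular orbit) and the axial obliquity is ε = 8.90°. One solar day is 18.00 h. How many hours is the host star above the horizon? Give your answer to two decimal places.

0.00 h

Solar longitude: L_s = 360° × (458 − 98)/479.70 = 270.169°.
sin δ = sin 8.90° × sin 270.169° = -0.15471, so δ = -8.900°.
cos h₀ = −tan ϕ · tan δ = 4.7205 ≥ 1, so the host star never rises (polar night) and h₀ = 0.
Daylight = 2h₀/(2π) × 18.00 h = (0.0000/π) × 18.00 = 0.00 h.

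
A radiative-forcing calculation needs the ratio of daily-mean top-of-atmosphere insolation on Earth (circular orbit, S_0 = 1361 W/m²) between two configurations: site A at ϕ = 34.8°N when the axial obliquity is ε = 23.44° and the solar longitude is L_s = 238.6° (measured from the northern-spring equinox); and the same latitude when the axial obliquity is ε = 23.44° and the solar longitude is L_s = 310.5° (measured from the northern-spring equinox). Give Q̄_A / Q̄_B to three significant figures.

— Configuration A (ϕ=+34.8°):
Solar declination: sin δ = sin ε · sin L_s = sin 23.44° × sin 238.6° = -0.33953, so δ = -19.848°.
cos h₀ = −tan(+34.8°) tan(-19.848°) = 0.2509, h₀ = 1.3172 rad.
Bracket: h₀ sin ϕ sin δ + cos ϕ cos δ sin h₀ = 1.3172×0.57071×-0.33953 + 0.82115×0.94059×0.96802 = -0.255238 + 0.747665 = 0.492427.
Q̄ = (S_0/π) × [bracket] = (1361/π) × 0.492427 = 213.33 W/m².
— Configuration B (ϕ=+34.8°):
Solar declination: sin δ = sin ε · sin L_s = sin 23.44° × sin 310.5° = -0.30248, so δ = -17.607°.
cos h₀ = −tan(+34.8°) tan(-17.607°) = 0.2206, h₀ = 1.3484 rad.
Bracket: h₀ sin ϕ sin δ + cos ϕ cos δ sin h₀ = 1.3484×0.57071×-0.30248 + 0.82115×0.95316×0.97537 = -0.232772 + 0.763410 = 0.530638.
Q̄ = (S_0/π) × [bracket] = (1361/π) × 0.530638 = 229.88 W/m².
Ratio Q̄_A / Q̄_B = 213.33 / 229.88 = 0.9280.

Q̄_A / Q̄_B ≈ 0.928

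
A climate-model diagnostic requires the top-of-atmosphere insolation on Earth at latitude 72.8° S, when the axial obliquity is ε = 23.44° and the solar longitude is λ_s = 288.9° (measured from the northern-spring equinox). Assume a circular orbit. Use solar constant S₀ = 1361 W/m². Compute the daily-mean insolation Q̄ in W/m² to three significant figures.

Q̄ ≈ 489 W/m²

Solar declination: sin δ = sin ε · sin λ_s = sin 23.44° × sin 288.9° = -0.37634, so δ = -22.107°.
cos H₀ = −tan(-72.8°) tan(-22.107°) = -1.3122 ≤ −1 ⇒ polar day, H₀ = π.
Bracket: H₀ sin φ sin δ + cos φ cos δ sin H₀ = 3.1416×-0.95528×-0.37634 + 0.29571×0.92648×0.00000 = 1.129437 + 0.000000 = 1.129437.
Q̄ = (S₀/π) × [bracket] = (1361/π) × 1.129437 = 489.3 W/m².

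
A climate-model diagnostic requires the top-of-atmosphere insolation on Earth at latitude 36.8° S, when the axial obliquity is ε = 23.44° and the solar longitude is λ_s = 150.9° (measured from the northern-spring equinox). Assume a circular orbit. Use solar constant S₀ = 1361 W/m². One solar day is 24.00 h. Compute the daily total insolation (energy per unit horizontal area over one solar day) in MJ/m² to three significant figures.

22.9 MJ/m²

Solar declination: sin δ = sin ε · sin λ_s = sin 23.44° × sin 150.9° = 0.19346, so δ = +11.155°.
cos H₀ = −tan(-36.8°) tan(+11.155°) = 0.1475, H₀ = 1.4227 rad.
Bracket: H₀ sin φ sin δ + cos φ cos δ sin H₀ = 1.4227×-0.59902×0.19346 + 0.80073×0.98111×0.98906 = -0.164872 + 0.777010 = 0.612138.
Q̄ = (S₀/π) × [bracket] = (1361/π) × 0.612138 = 265.19 W/m².
Daily total = Q̄ × 24.00 h × 3600 s/h = 265.19 × 24.00 × 3600 / 10⁶ = 22.91 MJ/m².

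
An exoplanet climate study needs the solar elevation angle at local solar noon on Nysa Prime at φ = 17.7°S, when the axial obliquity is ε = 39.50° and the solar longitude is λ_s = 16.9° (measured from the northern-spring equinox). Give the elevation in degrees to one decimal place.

Solar declination: sin δ = sin ε · sin λ_s = sin 39.50° × sin 16.9° = 0.18491, so δ = +10.656°.
At local noon the hour angle is zero, so the zenith angle equals |φ − δ| = |-17.7° − (+10.656°)| = 28.356°.
Elevation = 90° − 28.356° = 61.6°.

61.6°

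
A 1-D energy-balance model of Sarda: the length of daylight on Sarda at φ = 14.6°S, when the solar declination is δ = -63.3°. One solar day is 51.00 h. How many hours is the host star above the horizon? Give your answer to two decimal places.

34.34 h

cos H₀ = −tan φ · tan δ = −tan(-14.6°) × tan(-63.300°) = -0.5179, so H₀ = 2.1152 rad = 121.19°.
Daylight = 2H₀/(2π) × 51.00 h = (2.1152/π) × 51.00 = 34.34 h.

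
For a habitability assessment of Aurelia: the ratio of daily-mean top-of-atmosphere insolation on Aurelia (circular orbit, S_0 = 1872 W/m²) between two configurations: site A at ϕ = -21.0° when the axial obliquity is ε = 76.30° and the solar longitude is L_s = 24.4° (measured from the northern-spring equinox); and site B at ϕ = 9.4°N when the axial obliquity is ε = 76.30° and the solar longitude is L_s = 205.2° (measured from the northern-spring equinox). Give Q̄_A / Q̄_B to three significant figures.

Q̄_A / Q̄_B ≈ 0.807

— Configuration A (ϕ=-21.0°):
Solar declination: sin δ = sin ε · sin L_s = sin 76.30° × sin 24.4° = 0.40135, so δ = +23.663°.
cos h₀ = −tan(-21.0°) tan(+23.663°) = 0.1682, h₀ = 1.4018 rad.
Bracket: h₀ sin ϕ sin δ + cos ϕ cos δ sin h₀ = 1.4018×-0.35837×0.40135 + 0.93358×0.91592×0.98575 = -0.201623 + 0.842900 = 0.641277.
Q̄ = (S_0/π) × [bracket] = (1872/π) × 0.641277 = 382.12 W/m².
— Configuration B (ϕ=+9.4°):
Solar declination: sin δ = sin ε · sin L_s = sin 76.30° × sin 205.2° = -0.41367, so δ = -24.435°.
cos h₀ = −tan(+9.4°) tan(-24.435°) = 0.0752, h₀ = 1.4955 rad.
Bracket: h₀ sin ϕ sin δ + cos ϕ cos δ sin h₀ = 1.4955×0.16333×-0.41367 + 0.98657×0.91043×0.99717 = -0.101043 + 0.895661 = 0.794618.
Q̄ = (S_0/π) × [bracket] = (1872/π) × 0.794618 = 473.49 W/m².
Ratio Q̄_A / Q̄_B = 382.12 / 473.49 = 0.8070.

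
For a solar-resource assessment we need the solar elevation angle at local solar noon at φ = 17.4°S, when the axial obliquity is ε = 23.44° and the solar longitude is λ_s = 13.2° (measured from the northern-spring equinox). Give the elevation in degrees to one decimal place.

Solar declination: sin δ = sin ε · sin λ_s = sin 23.44° × sin 13.2° = 0.09084, so δ = +5.212°.
At local noon the hour angle is zero, so the zenith angle equals |φ − δ| = |-17.4° − (+5.212°)| = 22.612°.
Elevation = 90° − 22.612° = 67.4°.

67.4°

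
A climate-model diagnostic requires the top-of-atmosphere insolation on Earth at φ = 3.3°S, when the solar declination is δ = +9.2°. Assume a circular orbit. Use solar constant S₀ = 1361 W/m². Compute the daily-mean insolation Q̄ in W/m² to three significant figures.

Q̄ ≈ 421 W/m²

cos H₀ = −tan(-3.3°) tan(+9.200°) = 0.0093, H₀ = 1.5615 rad.
Bracket: H₀ sin φ sin δ + cos φ cos δ sin H₀ = 1.5615×-0.05756×0.15988 + 0.99834×0.98714×0.99996 = -0.014370 + 0.985462 = 0.971092.
Q̄ = (S₀/π) × [bracket] = (1361/π) × 0.971092 = 420.7 W/m².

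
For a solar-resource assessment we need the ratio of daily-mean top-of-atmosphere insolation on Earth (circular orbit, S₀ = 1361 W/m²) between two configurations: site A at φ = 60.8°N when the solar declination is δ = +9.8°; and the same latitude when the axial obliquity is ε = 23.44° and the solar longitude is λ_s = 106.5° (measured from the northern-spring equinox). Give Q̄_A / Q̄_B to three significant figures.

Q̄_A / Q̄_B ≈ 0.668

— Configuration A (φ=+60.8°):
cos H₀ = −tan(+60.8°) tan(+9.800°) = -0.3091, H₀ = 1.8850 rad.
Bracket: H₀ sin φ sin δ + cos φ cos δ sin H₀ = 1.8850×0.87292×0.17021 + 0.48786×0.98541×0.95104 = 0.280073 + 0.457205 = 0.737278.
Q̄ = (S₀/π) × [bracket] = (1361/π) × 0.737278 = 319.40 W/m².
— Configuration B (φ=+60.8°):
Solar declination: sin δ = sin ε · sin λ_s = sin 23.44° × sin 106.5° = 0.38141, so δ = +22.421°.
cos H₀ = −tan(+60.8°) tan(+22.421°) = -0.7383, H₀ = 2.4013 rad.
Bracket: H₀ sin φ sin δ + cos φ cos δ sin H₀ = 2.4013×0.87292×0.38141 + 0.48786×0.92441×0.67452 = 0.799490 + 0.304197 = 1.103687.
Q̄ = (S₀/π) × [bracket] = (1361/π) × 1.103687 = 478.14 W/m².
Ratio Q̄_A / Q̄_B = 319.40 / 478.14 = 0.6680.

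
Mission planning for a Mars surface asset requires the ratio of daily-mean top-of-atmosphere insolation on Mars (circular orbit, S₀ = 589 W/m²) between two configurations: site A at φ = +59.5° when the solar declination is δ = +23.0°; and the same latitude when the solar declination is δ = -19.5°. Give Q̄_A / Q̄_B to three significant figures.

— Configuration A (φ=+59.5°):
cos H₀ = −tan(+59.5°) tan(+23.000°) = -0.7206, H₀ = 2.3755 rad.
Bracket: H₀ sin φ sin δ + cos φ cos δ sin H₀ = 2.3755×0.86163×0.39073 + 0.50754×0.92050×0.69334 = 0.799747 + 0.323922 = 1.123669.
Q̄ = (S₀/π) × [bracket] = (589/π) × 1.123669 = 210.67 W/m².
— Configuration B (φ=+59.5°):
cos H₀ = −tan(+59.5°) tan(-19.500°) = 0.6012, H₀ = 0.9258 rad.
Bracket: H₀ sin φ sin δ + cos φ cos δ sin H₀ = 0.9258×0.86163×-0.33381 + 0.50754×0.94264×0.79912 = -0.266279 + 0.382321 = 0.116042.
Q̄ = (S₀/π) × [bracket] = (589/π) × 0.116042 = 21.756 W/m².
Ratio Q̄_A / Q̄_B = 210.67 / 21.756 = 9.683.

Q̄_A / Q̄_B ≈ 9.68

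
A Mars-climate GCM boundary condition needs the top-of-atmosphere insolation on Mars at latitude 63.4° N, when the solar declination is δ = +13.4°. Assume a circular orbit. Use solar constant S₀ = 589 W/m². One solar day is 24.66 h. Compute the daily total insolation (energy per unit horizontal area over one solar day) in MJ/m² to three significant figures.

13.5 MJ/m²

cos H₀ = −tan(+63.4°) tan(+13.400°) = -0.4757, H₀ = 2.0666 rad.
Bracket: H₀ sin φ sin δ + cos φ cos δ sin H₀ = 2.0666×0.89415×0.23175 + 0.44776×0.97278×0.87959 = 0.428239 + 0.383125 = 0.811364.
Q̄ = (S₀/π) × [bracket] = (589/π) × 0.811364 = 152.12 W/m².
Daily total = Q̄ × 24.66 h × 3600 s/h = 152.12 × 24.66 × 3600 / 10⁶ = 13.50 MJ/m².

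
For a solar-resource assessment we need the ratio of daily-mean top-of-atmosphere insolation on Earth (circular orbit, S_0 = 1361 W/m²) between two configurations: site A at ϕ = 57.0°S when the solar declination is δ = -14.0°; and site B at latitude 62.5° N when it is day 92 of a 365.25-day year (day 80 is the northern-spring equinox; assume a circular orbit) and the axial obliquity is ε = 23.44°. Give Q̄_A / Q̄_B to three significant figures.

— Configuration A (ϕ=-57.0°):
cos h₀ = −tan(-57.0°) tan(-14.000°) = -0.3839, h₀ = 1.9648 rad.
Bracket: h₀ sin ϕ sin δ + cos ϕ cos δ sin h₀ = 1.9648×-0.83867×-0.24192 + 0.54464×0.97030×0.92336 = 0.398640 + 0.487963 = 0.886603.
Q̄ = (S_0/π) × [bracket] = (1361/π) × 0.886603 = 384.09 W/m².
— Configuration B (ϕ=+62.5°):
Solar longitude: L_s = 360° × (92 − 80)/365.25 = 11.828°.
sin δ = sin 23.44° × sin 11.828° = 0.08153, so δ = +4.677°.
cos h₀ = −tan(+62.5°) tan(+4.677°) = -0.1571, h₀ = 1.7286 rad.
Bracket: h₀ sin ϕ sin δ + cos ϕ cos δ sin h₀ = 1.7286×0.88701×0.08153 + 0.46175×0.99667×0.98758 = 0.125009 + 0.454497 = 0.579506.
Q̄ = (S_0/π) × [bracket] = (1361/π) × 0.579506 = 251.05 W/m².
Ratio Q̄_A / Q̄_B = 384.09 / 251.05 = 1.530.

Q̄_A / Q̄_B ≈ 1.53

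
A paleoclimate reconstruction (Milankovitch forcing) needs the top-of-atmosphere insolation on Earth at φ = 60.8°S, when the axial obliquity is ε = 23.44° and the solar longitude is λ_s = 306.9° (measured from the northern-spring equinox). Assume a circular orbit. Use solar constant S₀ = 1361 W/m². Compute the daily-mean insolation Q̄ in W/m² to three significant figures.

Solar declination: sin δ = sin ε · sin λ_s = sin 23.44° × sin 306.9° = -0.31811, so δ = -18.548°.
cos H₀ = −tan(-60.8°) tan(-18.548°) = -0.6004, H₀ = 2.2148 rad.
Bracket: H₀ sin φ sin δ + cos φ cos δ sin H₀ = 2.2148×-0.87292×-0.31811 + 0.48786×0.94806×0.79972 = 0.615016 + 0.369887 = 0.984903.
Q̄ = (S₀/π) × [bracket] = (1361/π) × 0.984903 = 426.7 W/m².

Q̄ ≈ 427 W/m²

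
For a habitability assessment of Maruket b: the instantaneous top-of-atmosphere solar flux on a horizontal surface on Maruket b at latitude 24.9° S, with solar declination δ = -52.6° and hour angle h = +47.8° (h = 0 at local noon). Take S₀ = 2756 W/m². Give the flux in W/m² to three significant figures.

1.94e+03 W/m²

cos θ_z = sin φ sin δ + cos φ cos δ cos h = 0.334477 + 0.370062 = 0.704539.
Flux = S₀ · cos θ_z = 2756 × 0.704539 = 1942 W/m².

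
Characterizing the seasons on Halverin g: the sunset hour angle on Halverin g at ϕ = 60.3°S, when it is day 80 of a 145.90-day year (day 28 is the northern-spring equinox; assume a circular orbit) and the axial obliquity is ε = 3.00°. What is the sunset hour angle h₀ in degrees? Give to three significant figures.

h₀ = 85.9°

Solar longitude: L_s = 360° × (80 − 28)/145.90 = 128.307°.
sin δ = sin 3.00° × sin 128.307° = 0.04107, so δ = +2.354°.
cos h₀ = −tan ϕ · tan δ = −tan(-60.3°) × tan(+2.354°) = 0.0721, so h₀ = 1.4987 rad = 85.87°.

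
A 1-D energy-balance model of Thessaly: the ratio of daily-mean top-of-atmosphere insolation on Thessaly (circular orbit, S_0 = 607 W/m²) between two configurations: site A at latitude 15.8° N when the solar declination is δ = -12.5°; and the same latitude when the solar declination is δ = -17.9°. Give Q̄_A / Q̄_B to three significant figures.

Q̄_A / Q̄_B ≈ 1.08

— Configuration A (ϕ=+15.8°):
cos h₀ = −tan(+15.8°) tan(-12.500°) = 0.0627, h₀ = 1.5080 rad.
Bracket: h₀ sin ϕ sin δ + cos ϕ cos δ sin h₀ = 1.5080×0.27228×-0.21644 + 0.96222×0.97630×0.99803 = -0.088870 + 0.937565 = 0.848695.
Q̄ = (S_0/π) × [bracket] = (607/π) × 0.848695 = 163.98 W/m².
— Configuration B (ϕ=+15.8°):
cos h₀ = −tan(+15.8°) tan(-17.900°) = 0.0914, h₀ = 1.4793 rad.
Bracket: h₀ sin ϕ sin δ + cos ϕ cos δ sin h₀ = 1.4793×0.27228×-0.30736 + 0.96222×0.95159×0.99581 = -0.123800 + 0.911802 = 0.788002.
Q̄ = (S_0/π) × [bracket] = (607/π) × 0.788002 = 152.25 W/m².
Ratio Q̄_A / Q̄_B = 163.98 / 152.25 = 1.077.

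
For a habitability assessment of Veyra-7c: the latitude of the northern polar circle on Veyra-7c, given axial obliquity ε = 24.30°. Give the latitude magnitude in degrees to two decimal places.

The polar circle is the lowest latitude that experiences at least one full rotation of continuous daylight at the northern-summer solstice; it lies at |ϕ| = 90° − ε = 90° − 24.30° = 65.70°.

65.70°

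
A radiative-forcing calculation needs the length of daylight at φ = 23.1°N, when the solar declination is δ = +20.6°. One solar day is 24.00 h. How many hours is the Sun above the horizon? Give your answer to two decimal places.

cos H₀ = −tan φ · tan δ = −tan(+23.1°) × tan(+20.600°) = -0.1603, so H₀ = 1.7318 rad = 99.23°.
Daylight = 2H₀/(2π) × 24.00 h = (1.7318/π) × 24.00 = 13.23 h.

13.23 h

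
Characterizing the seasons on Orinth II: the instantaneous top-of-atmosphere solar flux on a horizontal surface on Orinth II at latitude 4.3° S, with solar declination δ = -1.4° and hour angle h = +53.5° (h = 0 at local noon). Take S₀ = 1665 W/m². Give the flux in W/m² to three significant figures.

990 W/m²

cos θ_z = sin φ sin δ + cos φ cos δ cos h = 0.001832 + 0.592971 = 0.594803.
Flux = S₀ · cos θ_z = 1665 × 0.594803 = 990.3 W/m².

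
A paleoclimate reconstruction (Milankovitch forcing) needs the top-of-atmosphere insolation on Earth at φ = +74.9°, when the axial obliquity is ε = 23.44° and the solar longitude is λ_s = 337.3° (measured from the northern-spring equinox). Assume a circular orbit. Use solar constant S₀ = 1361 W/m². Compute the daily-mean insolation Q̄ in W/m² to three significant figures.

Solar declination: sin δ = sin ε · sin λ_s = sin 23.44° × sin 337.3° = -0.15351, so δ = -8.830°.
cos H₀ = −tan(+74.9°) tan(-8.830°) = 0.5758, H₀ = 0.9573 rad.
Bracket: H₀ sin φ sin δ + cos φ cos δ sin H₀ = 0.9573×0.96547×-0.15351 + 0.26050×0.98815×0.81762 = -0.141881 + 0.210466 = 0.068585.
Q̄ = (S₀/π) × [bracket] = (1361/π) × 0.068585 = 29.71 W/m².

Q̄ ≈ 29.7 W/m²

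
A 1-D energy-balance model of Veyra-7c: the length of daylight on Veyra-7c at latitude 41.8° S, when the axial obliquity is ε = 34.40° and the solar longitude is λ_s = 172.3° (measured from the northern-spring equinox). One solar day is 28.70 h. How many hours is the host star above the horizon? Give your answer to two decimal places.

Solar declination: sin δ = sin ε · sin λ_s = sin 34.40° × sin 172.3° = 0.07570, so δ = +4.341°.
cos H₀ = −tan φ · tan δ = −tan(-41.8°) × tan(+4.341°) = 0.0679, so H₀ = 1.5029 rad = 86.11°.
Daylight = 2H₀/(2π) × 28.70 h = (1.5029/π) × 28.70 = 13.73 h.

13.73 h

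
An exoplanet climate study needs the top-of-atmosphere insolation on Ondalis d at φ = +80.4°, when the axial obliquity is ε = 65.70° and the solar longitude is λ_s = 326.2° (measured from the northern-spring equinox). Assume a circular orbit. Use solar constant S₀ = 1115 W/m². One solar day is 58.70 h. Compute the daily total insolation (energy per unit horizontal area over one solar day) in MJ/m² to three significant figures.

0.00 MJ/m²

Solar declination: sin δ = sin ε · sin λ_s = sin 65.70° × sin 326.2° = -0.50701, so δ = -30.465°.
cos H₀ = −tan(+80.4°) tan(-30.465°) = 3.4778 ≥ 1 ⇒ polar night, H₀ = 0 and Q̄ = 0.
Daily total = Q̄ × 58.70 h × 3600 s/h = 0.00 MJ/m².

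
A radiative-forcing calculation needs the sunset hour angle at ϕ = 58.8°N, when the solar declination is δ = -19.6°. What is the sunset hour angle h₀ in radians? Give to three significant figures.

cos h₀ = −tan ϕ · tan δ = −tan(+58.8°) × tan(-19.600°) = 0.5880, so h₀ = 0.9423 rad = 53.99°.

h₀ = 0.942 rad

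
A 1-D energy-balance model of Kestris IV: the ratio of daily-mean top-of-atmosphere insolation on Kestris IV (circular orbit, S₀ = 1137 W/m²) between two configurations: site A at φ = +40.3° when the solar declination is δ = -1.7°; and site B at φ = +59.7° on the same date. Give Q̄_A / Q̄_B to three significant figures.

Q̄_A / Q̄_B ≈ 1.58

— Configuration A (φ=+40.3°):
cos H₀ = −tan(+40.3°) tan(-1.700°) = 0.0252, H₀ = 1.5456 rad.
Bracket: H₀ sin φ sin δ + cos φ cos δ sin H₀ = 1.5456×0.64679×-0.02967 + 0.76267×0.99956×0.99968 = -0.029660 + 0.762090 = 0.732430.
Q̄ = (S₀/π) × [bracket] = (1137/π) × 0.732430 = 265.08 W/m².
— Configuration B (φ=+59.7°):
cos H₀ = −tan(+59.7°) tan(-1.700°) = 0.0508, H₀ = 1.5200 rad.
Bracket: H₀ sin φ sin δ + cos φ cos δ sin H₀ = 1.5200×0.86340×-0.02967 + 0.50453×0.99956×0.99871 = -0.038938 + 0.503657 = 0.464719.
Q̄ = (S₀/π) × [bracket] = (1137/π) × 0.464719 = 168.19 W/m².
Ratio Q̄_A / Q̄_B = 265.08 / 168.19 = 1.576.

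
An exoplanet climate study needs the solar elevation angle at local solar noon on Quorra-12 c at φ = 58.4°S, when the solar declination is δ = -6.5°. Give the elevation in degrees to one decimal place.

At local noon the hour angle is zero, so the zenith angle equals |φ − δ| = |-58.4° − (-6.500°)| = 51.900°.
Elevation = 90° − 51.900° = 38.1°.

38.1°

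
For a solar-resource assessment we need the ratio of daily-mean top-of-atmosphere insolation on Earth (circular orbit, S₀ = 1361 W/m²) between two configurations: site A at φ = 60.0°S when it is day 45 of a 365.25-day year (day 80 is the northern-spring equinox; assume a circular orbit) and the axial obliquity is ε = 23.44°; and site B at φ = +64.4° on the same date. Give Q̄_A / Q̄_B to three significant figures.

Q̄_A / Q̄_B ≈ 5.49

— Configuration A (φ=-60.0°):
Solar longitude: λ_s = 360° × (45 − 80)/365.25 = -34.497°, i.e. -34.497° + 360° = 325.503°.
sin δ = sin 23.44° × sin 325.503° = -0.22529, so δ = -13.020°.
cos H₀ = −tan(-60.0°) tan(-13.020°) = -0.4005, H₀ = 1.9829 rad.
Bracket: H₀ sin φ sin δ + cos φ cos δ sin H₀ = 1.9829×-0.86603×-0.22529 + 0.50000×0.97429×0.91629 = 0.386879 + 0.446366 = 0.833245.
Q̄ = (S₀/π) × [bracket] = (1361/π) × 0.833245 = 360.98 W/m².
— Configuration B (φ=+64.4°):
cos H₀ = −tan(+64.4°) tan(-13.020°) = 0.4826, H₀ = 1.0671 rad.
Bracket: H₀ sin φ sin δ + cos φ cos δ sin H₀ = 1.0671×0.90183×-0.22529 + 0.43209×0.97429×0.87582 = -0.216806 + 0.368704 = 0.151898.
Q̄ = (S₀/π) × [bracket] = (1361/π) × 0.151898 = 65.805 W/m².
Ratio Q̄_A / Q̄_B = 360.98 / 65.805 = 5.486.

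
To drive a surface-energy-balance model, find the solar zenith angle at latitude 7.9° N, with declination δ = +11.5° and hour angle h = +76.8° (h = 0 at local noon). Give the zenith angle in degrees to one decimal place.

θ_z = 75.6°

cos θ_z = sin φ sin δ + cos φ cos δ cos h = 0.027402 + 0.221643 = 0.249045.
θ_z = arccos(0.249045) = 75.6°.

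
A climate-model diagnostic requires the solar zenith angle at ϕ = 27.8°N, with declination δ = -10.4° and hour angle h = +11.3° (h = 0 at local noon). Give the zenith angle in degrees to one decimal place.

cos θ_z = sin ϕ sin δ + cos ϕ cos δ cos h = -0.084192 + 0.853182 = 0.768990.
θ_z = arccos(0.768990) = 39.7°.

θ_z = 39.7°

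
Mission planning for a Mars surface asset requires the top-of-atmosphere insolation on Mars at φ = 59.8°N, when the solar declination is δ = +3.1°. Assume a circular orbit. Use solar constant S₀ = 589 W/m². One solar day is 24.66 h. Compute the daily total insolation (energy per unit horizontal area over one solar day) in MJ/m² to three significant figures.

cos H₀ = −tan(+59.8°) tan(+3.100°) = -0.0931, H₀ = 1.6640 rad.
Bracket: H₀ sin φ sin δ + cos φ cos δ sin H₀ = 1.6640×0.86427×0.05408 + 0.50302×0.99854×0.99566 = 0.077775 + 0.500106 = 0.577881.
Q̄ = (S₀/π) × [bracket] = (589/π) × 0.577881 = 108.34 W/m².
Daily total = Q̄ × 24.66 h × 3600 s/h = 108.34 × 24.66 × 3600 / 10⁶ = 9.618 MJ/m².

9.62 MJ/m²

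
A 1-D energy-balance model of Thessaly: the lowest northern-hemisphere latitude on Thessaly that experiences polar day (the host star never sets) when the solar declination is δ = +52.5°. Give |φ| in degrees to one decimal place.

Polar day requires cos H₀ = −tan φ tan δ ≤ −1, i.e. tan φ tan δ ≥ 1.
The boundary is |tan φ| · |tan δ| = 1, so |φ| = 90° − |δ| = 90° − 52.5° = 37.5° in the northern hemisphere.

|φ| = 37.5°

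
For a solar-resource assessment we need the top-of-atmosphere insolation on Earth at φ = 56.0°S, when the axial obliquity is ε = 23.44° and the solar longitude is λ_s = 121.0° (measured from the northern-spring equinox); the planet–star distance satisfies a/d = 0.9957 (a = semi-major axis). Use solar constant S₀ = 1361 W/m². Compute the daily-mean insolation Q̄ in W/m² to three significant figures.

Q̄ ≈ 68.6 W/m²

Solar declination: sin δ = sin ε · sin λ_s = sin 23.44° × sin 121.0° = 0.34097, so δ = +19.936°.
cos H₀ = −tan(-56.0°) tan(+19.936°) = 0.5377, H₀ = 1.0030 rad.
Bracket: H₀ sin φ sin δ + cos φ cos δ sin H₀ = 1.0030×-0.82904×0.34097 + 0.55919×0.94007×0.84311 = -0.283526 + 0.443204 = 0.159678.
Inverse-square distance factor (a/d)² = 0.9957² = 0.991418.
Q̄ = (S₀/π) × 0.991418 × [bracket] = (1361/π) × 0.991418 × 0.159678 = 68.58 W/m².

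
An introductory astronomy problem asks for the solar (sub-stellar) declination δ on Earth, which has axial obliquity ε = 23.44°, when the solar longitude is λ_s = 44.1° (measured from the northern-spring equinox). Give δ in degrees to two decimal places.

sin δ = sin ε · sin λ_s = sin 23.44° × sin 44.1° = 0.276826.
δ = arcsin(0.276826) = +16.07°.

δ = +16.07°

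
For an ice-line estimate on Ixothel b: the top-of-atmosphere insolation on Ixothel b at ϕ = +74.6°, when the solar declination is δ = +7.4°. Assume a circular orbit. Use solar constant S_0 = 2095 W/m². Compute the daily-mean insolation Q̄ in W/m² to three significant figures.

cos h₀ = −tan(+74.6°) tan(+7.400°) = -0.4715, h₀ = 2.0618 rad.
Bracket: h₀ sin ϕ sin δ + cos ϕ cos δ sin h₀ = 2.0618×0.96410×0.12880 + 0.26556×0.99167×0.88186 = 0.256026 + 0.232236 = 0.488262.
Q̄ = (S_0/π) × [bracket] = (2095/π) × 0.488262 = 325.6 W/m².

Q̄ ≈ 326 W/m²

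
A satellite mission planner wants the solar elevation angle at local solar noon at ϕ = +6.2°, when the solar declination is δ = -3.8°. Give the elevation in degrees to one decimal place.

80.0°

At local noon the hour angle is zero, so the zenith angle equals |ϕ − δ| = |+6.2° − (-3.800°)| = 10.000°.
Elevation = 90° − 10.000° = 80.0°.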